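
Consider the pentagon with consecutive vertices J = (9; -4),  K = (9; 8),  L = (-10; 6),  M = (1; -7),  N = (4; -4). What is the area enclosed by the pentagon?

Apply the shoelace (surveyor's) formula: 2A = Σ (x_i·y_{i+1} − x_{i+1}·y_i), indices taken mod 5.
Cross-terms: 108, 134, 64, 24, 20  ⇒  Σ = 350
Area = |Σ|/2 = 175.

175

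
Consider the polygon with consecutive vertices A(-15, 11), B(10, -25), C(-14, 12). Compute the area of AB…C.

Apply the shoelace formula: 2A = Σ (x_i·y_{i+1} − x_{i+1}·y_i), indices taken mod 3.
Σ = (265) + (-230) + (26) = 61
Area = |Σ|/2 = 30.5.

30.5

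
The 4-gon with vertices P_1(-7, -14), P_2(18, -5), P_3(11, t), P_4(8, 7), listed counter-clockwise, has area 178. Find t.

0

Write out the shoelace sum; only the two edges meeting at P_3 involve t:
2·Area = [(18·t − 11·(-5)) + (11·7 − 8·t)] + 224
       = 10·t + 356 = 356
⇒ t = 0.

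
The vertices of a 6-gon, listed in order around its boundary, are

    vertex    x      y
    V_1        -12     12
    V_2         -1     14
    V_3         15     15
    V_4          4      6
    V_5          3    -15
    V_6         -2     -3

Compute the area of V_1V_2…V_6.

Σ = (-156) + (-225) + (30) + (-78) + (-39) + (-60) = -528
Area = |Σ|/2 = 264.

264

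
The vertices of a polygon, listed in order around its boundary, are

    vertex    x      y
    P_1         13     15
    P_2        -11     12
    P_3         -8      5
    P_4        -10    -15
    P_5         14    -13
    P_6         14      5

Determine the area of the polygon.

634.5

Apply the shoelace (surveyor's) formula: 2A = Σ (x_i·y_{i+1} − x_{i+1}·y_i), indices taken mod 6.
P_1→P_2: (13)(12) − (-11)(15) = 321
P_2→P_3: (-11)(5) − (-8)(12) = 41
P_3→P_4: (-8)(-15) − (-10)(5) = 170
P_4→P_5: (-10)(-13) − (14)(-15) = 340
P_5→P_6: (14)(5) − (14)(-13) = 252
P_6→P_1: (14)(15) − (13)(5) = 145
Σ = 1269
Area = |Σ|/2 = 634.5.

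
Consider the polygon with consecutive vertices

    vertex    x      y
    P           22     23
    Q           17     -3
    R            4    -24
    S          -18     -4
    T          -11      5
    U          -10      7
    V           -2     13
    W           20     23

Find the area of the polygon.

Cross-terms: -457, -396, -448, -134, -27, -116, -306, -46  ⇒  Σ = -1930
Area = |Σ|/2 = 965.

965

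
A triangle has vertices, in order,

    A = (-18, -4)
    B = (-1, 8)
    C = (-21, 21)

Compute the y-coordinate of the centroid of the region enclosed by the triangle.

Apply the shoelace (surveyor's) formula. First the cross-terms c_i = x_i·y_{i+1} − x_{i+1}·y_i:
  -148, 147, 462  ⇒  2A = 461, A = 230.5.
Then Σ (y_i + y_{i+1})·c_i = 11525, so ȳ = 11525 / (6·230.5) = 25/3.

25/3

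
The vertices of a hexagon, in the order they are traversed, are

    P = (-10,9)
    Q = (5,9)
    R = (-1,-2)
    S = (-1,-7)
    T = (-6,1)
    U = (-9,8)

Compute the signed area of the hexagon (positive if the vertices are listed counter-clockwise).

-107

Apply the surveyor's formula: 2A = Σ (x_i·y_{i+1} − x_{i+1}·y_i), indices taken mod 6.
Σ = (-135) + (-1) + (5) + (-43) + (-39) + (-1) = -214
Signed area = Σ/2 = -107 (negative ⇒ clockwise traversal).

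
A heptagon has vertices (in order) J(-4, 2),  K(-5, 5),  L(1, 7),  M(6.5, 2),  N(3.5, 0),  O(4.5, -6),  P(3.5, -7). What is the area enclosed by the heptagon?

Apply the shoelace formula: 2A = Σ (x_i·y_{i+1} − x_{i+1}·y_i), indices taken mod 7.
J→K: (-4)(5) − (-5)(2) = -10
K→L: (-5)(7) − (1)(5) = -40
L→M: (1)(2) − (6.5)(7) = -43.5
M→N: (6.5)(0) − (3.5)(2) = -7
N→O: (3.5)(-6) − (4.5)(0) = -21
O→P: (4.5)(-7) − (3.5)(-6) = -10.5
P→J: (3.5)(2) − (-4)(-7) = -21
Σ = -153
Area = |Σ|/2 = 76.5.

76.5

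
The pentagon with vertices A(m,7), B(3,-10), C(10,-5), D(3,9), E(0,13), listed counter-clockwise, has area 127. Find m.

-2

Write out the shoelace sum; only the two edges meeting at A involve m:
2·Area = [(0·7 − m·13) + (m·(-10) − 3·7)] + 229
       = -23·m + 208 = 254
⇒ m = -2.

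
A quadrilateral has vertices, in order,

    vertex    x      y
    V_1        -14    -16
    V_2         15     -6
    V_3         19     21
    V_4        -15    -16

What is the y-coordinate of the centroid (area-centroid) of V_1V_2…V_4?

Apply the shoelace (surveyor's) formula. First the cross-terms c_i = x_i·y_{i+1} − x_{i+1}·y_i:
  324, 429, 11, 16  ⇒  2A = 780, A = 390.
Then Σ (y_i + y_{i+1})·c_i = -1150, so ȳ = -1150 / (6·390) = -115/234.

-115/234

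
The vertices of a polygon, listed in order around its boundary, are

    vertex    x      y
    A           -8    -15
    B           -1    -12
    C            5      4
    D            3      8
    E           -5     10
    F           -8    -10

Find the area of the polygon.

A→B: (-8)(-12) − (-1)(-15) = 81
B→C: (-1)(4) − (5)(-12) = 56
C→D: (5)(8) − (3)(4) = 28
D→E: (3)(10) − (-5)(8) = 70
E→F: (-5)(-10) − (-8)(10) = 130
F→A: (-8)(-15) − (-8)(-10) = 40
Σ = 405
Area = |Σ|/2 = 202.5.

202.5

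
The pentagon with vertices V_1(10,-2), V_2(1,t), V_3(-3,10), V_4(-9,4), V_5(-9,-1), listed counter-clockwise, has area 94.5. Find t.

2

Write out the shoelace sum; only the two edges meeting at V_2 involve t:
2·Area = [(10·t − 1·(-2)) + (1·10 − (-3)·t)] + 151
       = 13·t + 163 = 189
⇒ t = 2.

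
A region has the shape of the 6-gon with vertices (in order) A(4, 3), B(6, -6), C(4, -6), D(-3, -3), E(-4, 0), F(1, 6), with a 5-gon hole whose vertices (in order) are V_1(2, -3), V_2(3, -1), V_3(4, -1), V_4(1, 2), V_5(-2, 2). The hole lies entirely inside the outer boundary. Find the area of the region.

58

Outer boundary:
Apply the shoelace (surveyor's) formula: 2A = Σ (x_i·y_{i+1} − x_{i+1}·y_i), indices taken mod 6.
Σ = (-42) + (-12) + (-30) + (-12) + (-24) + (-21) = -141
Area = |Σ|/2 = 70.5.
Hole:
Σ = (7) + (1) + (9) + (6) + (2) = 25
Area = |Σ|/2 = 12.5.
Net area = 70.5 − 12.5 = 58.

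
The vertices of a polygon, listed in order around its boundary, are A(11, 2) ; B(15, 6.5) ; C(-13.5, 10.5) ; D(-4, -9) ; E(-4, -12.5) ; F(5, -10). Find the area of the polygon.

343.375

Apply the surveyor's formula: 2A = Σ (x_i·y_{i+1} − x_{i+1}·y_i), indices taken mod 6.
A→B: (11)(6.5) − (15)(2) = 41.5
B→C: (15)(10.5) − (-13.5)(6.5) = 245.25
C→D: (-13.5)(-9) − (-4)(10.5) = 163.5
D→E: (-4)(-12.5) − (-4)(-9) = 14
E→F: (-4)(-10) − (5)(-12.5) = 102.5
F→A: (5)(2) − (11)(-10) = 120
Σ = 686.75
Area = |Σ|/2 = 343.375.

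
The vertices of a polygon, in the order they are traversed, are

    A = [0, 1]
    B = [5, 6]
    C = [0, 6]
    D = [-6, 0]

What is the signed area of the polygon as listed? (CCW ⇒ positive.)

27.5

Apply the shoelace (surveyor's) formula: 2A = Σ (x_i·y_{i+1} − x_{i+1}·y_i), indices taken mod 4.
A→B: (0)(6) − (5)(1) = -5
B→C: (5)(6) − (0)(6) = 30
C→D: (0)(0) − (-6)(6) = 36
D→A: (-6)(1) − (0)(0) = -6
Σ = 55
Signed area = Σ/2 = 27.5 (positive ⇒ counter-clockwise traversal).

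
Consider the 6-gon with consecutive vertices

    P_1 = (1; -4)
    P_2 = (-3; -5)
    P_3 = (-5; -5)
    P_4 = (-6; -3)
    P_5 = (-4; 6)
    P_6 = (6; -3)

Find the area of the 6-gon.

67.5

Cross-terms: -17, -10, -15, -48, -24, -21  ⇒  Σ = -135
Area = |Σ|/2 = 67.5.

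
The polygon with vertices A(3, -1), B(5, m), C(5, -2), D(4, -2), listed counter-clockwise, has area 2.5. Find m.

-5

Write out the shoelace sum; only the two edges meeting at B involve m:
2·Area = [(3·m − 5·(-1)) + (5·(-2) − 5·m)] + 0
       = -2·m + -5 = 5
⇒ m = -5.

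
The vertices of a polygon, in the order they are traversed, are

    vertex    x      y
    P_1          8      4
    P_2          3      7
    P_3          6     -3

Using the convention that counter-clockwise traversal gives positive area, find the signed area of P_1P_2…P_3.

Apply the shoelace formula: 2A = Σ (x_i·y_{i+1} − x_{i+1}·y_i), indices taken mod 3.
Σ = (44) + (-51) + (48) = 41
Signed area = Σ/2 = 20.5 (positive ⇒ counter-clockwise traversal).

20.5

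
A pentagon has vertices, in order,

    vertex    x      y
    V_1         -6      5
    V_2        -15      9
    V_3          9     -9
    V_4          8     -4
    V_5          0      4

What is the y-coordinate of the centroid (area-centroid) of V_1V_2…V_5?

Apply the surveyor's formula. First the cross-terms c_i = x_i·y_{i+1} − x_{i+1}·y_i:
  21, 54, 36, 32, 24  ⇒  2A = 167, A = 83.5.
Then Σ (y_i + y_{i+1})·c_i = 42, so ȳ = 42 / (6·83.5) = 14/167.

14/167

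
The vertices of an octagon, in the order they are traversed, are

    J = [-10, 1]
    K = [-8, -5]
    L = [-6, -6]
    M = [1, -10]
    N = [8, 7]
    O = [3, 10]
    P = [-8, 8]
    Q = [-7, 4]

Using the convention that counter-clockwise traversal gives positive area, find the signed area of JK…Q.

Apply the shoelace formula: 2A = Σ (x_i·y_{i+1} − x_{i+1}·y_i), indices taken mod 8.
J→K: (-10)(-5) − (-8)(1) = 58
K→L: (-8)(-6) − (-6)(-5) = 18
L→M: (-6)(-10) − (1)(-6) = 66
M→N: (1)(7) − (8)(-10) = 87
N→O: (8)(10) − (3)(7) = 59
O→P: (3)(8) − (-8)(10) = 104
P→Q: (-8)(4) − (-7)(8) = 24
Q→J: (-7)(1) − (-10)(4) = 33
Σ = 449
Signed area = Σ/2 = 224.5 (positive ⇒ counter-clockwise traversal).

224.5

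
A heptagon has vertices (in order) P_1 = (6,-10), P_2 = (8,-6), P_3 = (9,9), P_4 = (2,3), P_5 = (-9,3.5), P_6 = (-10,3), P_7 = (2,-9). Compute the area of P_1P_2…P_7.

169.5

Σ = (44) + (126) + (9) + (34) + (8) + (84) + (34) = 339
Area = |Σ|/2 = 169.5.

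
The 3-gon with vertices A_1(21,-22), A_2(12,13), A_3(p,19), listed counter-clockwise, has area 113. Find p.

4

The doubled signed area Σ (x_i y_{i+1} − x_{i+1} y_i) is linear in p.
With p=0 it equals 366; the coefficient of p is -35 (from the two edges through A_3).
So -35·p + 366 = 2·113 = 226 ⇒ p = 4.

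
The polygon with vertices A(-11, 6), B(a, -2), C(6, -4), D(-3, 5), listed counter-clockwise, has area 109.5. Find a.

The doubled signed area Σ (x_i y_{i+1} − x_{i+1} y_i) is linear in a.
With a=0 it equals 89; the coefficient of a is -10 (from the two edges through B).
So -10·a + 89 = 2·109.5 = 219 ⇒ a = -13.

-13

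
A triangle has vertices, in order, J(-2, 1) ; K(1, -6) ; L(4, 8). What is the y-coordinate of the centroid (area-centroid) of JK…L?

1

Apply the shoelace (surveyor's) formula. First the cross-terms c_i = x_i·y_{i+1} − x_{i+1}·y_i:
  11, 32, 20  ⇒  2A = 63, A = 31.5.
Then Σ (y_i + y_{i+1})·c_i = 189, so ȳ = 189 / (6·31.5) = 1.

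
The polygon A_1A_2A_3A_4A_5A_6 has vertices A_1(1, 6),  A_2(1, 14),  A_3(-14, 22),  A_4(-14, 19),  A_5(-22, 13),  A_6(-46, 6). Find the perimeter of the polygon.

|A_1A_2| = √((0)² + (8)²) = √64 = 8
|A_2A_3| = √((-15)² + (8)²) = √289 = 17
|A_3A_4| = √((0)² + (-3)²) = √9 = 3
|A_4A_5| = √((-8)² + (-6)²) = √100 = 10
|A_5A_6| = √((-24)² + (-7)²) = √625 = 25
|A_6A_1| = √((47)² + (0)²) = √2209 = 47
Perimeter = 8 + 17 + 3 + 10 + 25 + 47 = 110.

110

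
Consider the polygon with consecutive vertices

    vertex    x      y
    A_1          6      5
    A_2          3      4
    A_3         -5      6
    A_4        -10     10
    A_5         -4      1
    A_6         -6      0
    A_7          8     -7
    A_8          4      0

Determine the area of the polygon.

91.5

Apply the surveyor's formula: 2A = Σ (x_i·y_{i+1} − x_{i+1}·y_i), indices taken mod 8.
A_1→A_2: (6)(4) − (3)(5) = 9
A_2→A_3: (3)(6) − (-5)(4) = 38
A_3→A_4: (-5)(10) − (-10)(6) = 10
A_4→A_5: (-10)(1) − (-4)(10) = 30
A_5→A_6: (-4)(0) − (-6)(1) = 6
A_6→A_7: (-6)(-7) − (8)(0) = 42
A_7→A_8: (8)(0) − (4)(-7) = 28
A_8→A_1: (4)(5) − (6)(0) = 20
Σ = 183
Area = |Σ|/2 = 91.5.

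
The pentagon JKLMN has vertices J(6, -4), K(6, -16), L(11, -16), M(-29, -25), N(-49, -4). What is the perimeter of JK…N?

142

|JK| = √((0)² + (-12)²) = √144 = 12
|KL| = √((5)² + (0)²) = √25 = 5
|LM| = √((-40)² + (-9)²) = √1681 = 41
|MN| = √((-20)² + (21)²) = √841 = 29
|NJ| = √((55)² + (0)²) = √3025 = 55
Perimeter = 12 + 5 + 41 + 29 + 55 = 142.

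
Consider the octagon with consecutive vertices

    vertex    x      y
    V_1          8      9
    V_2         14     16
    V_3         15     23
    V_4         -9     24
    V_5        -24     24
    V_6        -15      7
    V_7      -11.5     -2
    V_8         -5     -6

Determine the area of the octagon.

687.75

Apply Gauss's area formula: 2A = Σ (x_i·y_{i+1} − x_{i+1}·y_i), indices taken mod 8.
Cross-terms: 2, 82, 567, 360, 192, 110.5, 59, 3  ⇒  Σ = 1375.5
Area = |Σ|/2 = 687.75.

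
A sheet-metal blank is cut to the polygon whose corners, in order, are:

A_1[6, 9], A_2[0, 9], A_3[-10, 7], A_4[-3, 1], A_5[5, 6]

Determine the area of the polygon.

Apply the shoelace (surveyor's) formula: 2A = Σ (x_i·y_{i+1} − x_{i+1}·y_i), indices taken mod 5.
A_1→A_2: (6)(9) − (0)(9) = 54
A_2→A_3: (0)(7) − (-10)(9) = 90
A_3→A_4: (-10)(1) − (-3)(7) = 11
A_4→A_5: (-3)(6) − (5)(1) = -23
A_5→A_1: (5)(9) − (6)(6) = 9
Σ = 141
Area = |Σ|/2 = 70.5.

70.5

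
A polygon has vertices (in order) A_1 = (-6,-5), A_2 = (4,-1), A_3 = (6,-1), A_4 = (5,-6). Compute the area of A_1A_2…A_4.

32

Apply Gauss's area formula: 2A = Σ (x_i·y_{i+1} − x_{i+1}·y_i), indices taken mod 4.
Σ = (26) + (2) + (-31) + (-61) = -64
Area = |Σ|/2 = 32.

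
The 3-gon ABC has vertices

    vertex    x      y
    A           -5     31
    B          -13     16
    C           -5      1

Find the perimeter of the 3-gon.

|AB| = √((-8)² + (-15)²) = √289 = 17
|BC| = √((8)² + (-15)²) = √289 = 17
|CA| = √((0)² + (30)²) = √900 = 30
Perimeter = 17 + 17 + 30 = 64.

64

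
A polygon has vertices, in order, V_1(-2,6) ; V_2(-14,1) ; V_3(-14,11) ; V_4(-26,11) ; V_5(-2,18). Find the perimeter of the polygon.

72

|V_1V_2| = √((-12)² + (-5)²) = √169 = 13
|V_2V_3| = √((0)² + (10)²) = √100 = 10
|V_3V_4| = √((-12)² + (0)²) = √144 = 12
|V_4V_5| = √((24)² + (7)²) = √625 = 25
|V_5V_1| = √((0)² + (-12)²) = √144 = 12
Perimeter = 13 + 10 + 12 + 25 + 12 = 72.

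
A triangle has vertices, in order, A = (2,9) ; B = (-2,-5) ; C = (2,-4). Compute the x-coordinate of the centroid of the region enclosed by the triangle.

2/3

Apply the shoelace (surveyor's) formula. First the cross-terms c_i = x_i·y_{i+1} − x_{i+1}·y_i:
  8, 18, 26  ⇒  2A = 52, A = 26.
Then Σ (x_i + x_{i+1})·c_i = 104, so x̄ = 104 / (6·26) = 2/3.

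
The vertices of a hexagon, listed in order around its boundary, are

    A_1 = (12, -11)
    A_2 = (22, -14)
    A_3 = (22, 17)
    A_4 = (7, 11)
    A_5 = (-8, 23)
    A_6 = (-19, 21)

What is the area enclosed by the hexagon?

677

Cross-terms: 74, 682, 123, 249, 269, -43  ⇒  Σ = 1354
Area = |Σ|/2 = 677.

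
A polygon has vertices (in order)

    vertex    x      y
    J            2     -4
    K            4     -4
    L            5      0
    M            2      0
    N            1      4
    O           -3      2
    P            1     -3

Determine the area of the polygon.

29.5

Apply the shoelace (surveyor's) formula: 2A = Σ (x_i·y_{i+1} − x_{i+1}·y_i), indices taken mod 7.
J→K: (2)(-4) − (4)(-4) = 8
K→L: (4)(0) − (5)(-4) = 20
L→M: (5)(0) − (2)(0) = 0
M→N: (2)(4) − (1)(0) = 8
N→O: (1)(2) − (-3)(4) = 14
O→P: (-3)(-3) − (1)(2) = 7
P→J: (1)(-4) − (2)(-3) = 2
Σ = 59
Area = |Σ|/2 = 29.5.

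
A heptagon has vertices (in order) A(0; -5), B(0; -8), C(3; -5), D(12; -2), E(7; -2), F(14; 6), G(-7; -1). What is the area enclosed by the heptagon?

Cross-terms: 0, 24, 54, -10, 70, 28, 35  ⇒  Σ = 201
Area = |Σ|/2 = 100.5.

100.5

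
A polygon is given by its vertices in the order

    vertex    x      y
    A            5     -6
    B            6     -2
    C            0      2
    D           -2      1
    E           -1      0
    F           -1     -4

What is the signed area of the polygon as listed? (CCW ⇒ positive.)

36.5

Apply Gauss's area formula: 2A = Σ (x_i·y_{i+1} − x_{i+1}·y_i), indices taken mod 6.
Σ = (26) + (12) + (4) + (1) + (4) + (26) = 73
Signed area = Σ/2 = 36.5 (positive ⇒ counter-clockwise traversal).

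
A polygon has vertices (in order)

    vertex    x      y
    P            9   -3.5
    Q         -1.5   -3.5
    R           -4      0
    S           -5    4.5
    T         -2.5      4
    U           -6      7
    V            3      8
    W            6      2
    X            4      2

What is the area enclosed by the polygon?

P→Q: (9)(-3.5) − (-1.5)(-3.5) = -36.75
Q→R: (-1.5)(0) − (-4)(-3.5) = -14
R→S: (-4)(4.5) − (-5)(0) = -18
S→T: (-5)(4) − (-2.5)(4.5) = -8.75
T→U: (-2.5)(7) − (-6)(4) = 6.5
U→V: (-6)(8) − (3)(7) = -69
V→W: (3)(2) − (6)(8) = -42
W→X: (6)(2) − (4)(2) = 4
X→P: (4)(-3.5) − (9)(2) = -32
Σ = -210
Area = |Σ|/2 = 105.

105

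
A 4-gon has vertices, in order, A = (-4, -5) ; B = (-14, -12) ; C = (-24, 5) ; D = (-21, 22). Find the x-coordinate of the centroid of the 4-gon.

-2821/183

Apply the shoelace (surveyor's) formula. First the cross-terms c_i = x_i·y_{i+1} − x_{i+1}·y_i:
  -22, -358, -423, 193  ⇒  2A = -610, A = -305.
Then Σ (x_i + x_{i+1})·c_i = 28210, so x̄ = 28210 / (6·(-305)) = -2821/183.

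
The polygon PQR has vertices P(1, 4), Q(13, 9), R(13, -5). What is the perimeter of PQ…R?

42

|PQ| = √((12)² + (5)²) = √169 = 13
|QR| = √((0)² + (-14)²) = √196 = 14
|RP| = √((-12)² + (9)²) = √225 = 15
Perimeter = 13 + 14 + 15 = 42.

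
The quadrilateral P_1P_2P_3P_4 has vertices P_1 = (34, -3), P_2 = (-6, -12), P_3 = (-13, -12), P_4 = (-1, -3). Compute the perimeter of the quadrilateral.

98

|P_1P_2| = √((-40)² + (-9)²) = √1681 = 41
|P_2P_3| = √((-7)² + (0)²) = √49 = 7
|P_3P_4| = √((12)² + (9)²) = √225 = 15
|P_4P_1| = √((35)² + (0)²) = √1225 = 35
Perimeter = 41 + 7 + 15 + 35 = 98.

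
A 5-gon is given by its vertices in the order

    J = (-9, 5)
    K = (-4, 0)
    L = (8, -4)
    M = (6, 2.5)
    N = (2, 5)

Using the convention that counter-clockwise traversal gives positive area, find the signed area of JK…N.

80

Apply the shoelace formula: 2A = Σ (x_i·y_{i+1} − x_{i+1}·y_i), indices taken mod 5.
Σ = (20) + (16) + (44) + (25) + (55) = 160
Signed area = Σ/2 = 80 (positive ⇒ counter-clockwise traversal).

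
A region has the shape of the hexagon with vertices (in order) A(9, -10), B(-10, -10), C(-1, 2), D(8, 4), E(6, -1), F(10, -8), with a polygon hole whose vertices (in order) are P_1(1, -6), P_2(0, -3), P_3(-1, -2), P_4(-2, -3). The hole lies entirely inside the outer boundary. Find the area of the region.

Outer boundary:
Apply the shoelace formula: 2A = Σ (x_i·y_{i+1} − x_{i+1}·y_i), indices taken mod 6.
Σ = (-190) + (-30) + (-20) + (-32) + (-38) + (-28) = -338
Area = |Σ|/2 = 169.
Hole:
Cross-terms: -3, -3, -1, 15  ⇒  Σ = 8
Area = |Σ|/2 = 4.
Net area = 169 − 4 = 165.

165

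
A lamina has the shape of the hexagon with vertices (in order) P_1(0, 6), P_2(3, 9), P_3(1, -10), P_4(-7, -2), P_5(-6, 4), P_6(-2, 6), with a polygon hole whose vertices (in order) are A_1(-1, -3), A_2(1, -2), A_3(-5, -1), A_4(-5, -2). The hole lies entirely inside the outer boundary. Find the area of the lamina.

98.5

Outer boundary:
Apply the shoelace (surveyor's) formula: 2A = Σ (x_i·y_{i+1} − x_{i+1}·y_i), indices taken mod 6.
Σ = (-18) + (-39) + (-72) + (-40) + (-28) + (-12) = -209
Area = |Σ|/2 = 104.5.
Hole:
Apply the surveyor's formula: 2A = Σ (x_i·y_{i+1} − x_{i+1}·y_i), indices taken mod 4.
Σ = (5) + (-11) + (5) + (13) = 12
Area = |Σ|/2 = 6.
Net area = 104.5 − 6 = 98.5.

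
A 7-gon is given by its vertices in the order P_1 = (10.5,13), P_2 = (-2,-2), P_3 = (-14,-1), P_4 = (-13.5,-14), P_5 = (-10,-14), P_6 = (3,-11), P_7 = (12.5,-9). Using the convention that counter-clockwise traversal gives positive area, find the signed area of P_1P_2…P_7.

365

Apply Gauss's area formula: 2A = Σ (x_i·y_{i+1} − x_{i+1}·y_i), indices taken mod 7.
Σ = (5) + (-26) + (182.5) + (49) + (152) + (110.5) + (257) = 730
Signed area = Σ/2 = 365 (positive ⇒ counter-clockwise traversal).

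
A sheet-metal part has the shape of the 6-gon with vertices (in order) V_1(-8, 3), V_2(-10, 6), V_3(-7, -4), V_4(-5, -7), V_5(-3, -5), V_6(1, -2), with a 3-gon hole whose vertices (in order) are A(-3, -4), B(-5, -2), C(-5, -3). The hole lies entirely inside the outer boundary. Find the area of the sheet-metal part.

Outer boundary:
Apply the surveyor's formula: 2A = Σ (x_i·y_{i+1} − x_{i+1}·y_i), indices taken mod 6.
Σ = (-18) + (82) + (29) + (4) + (11) + (-13) = 95
Area = |Σ|/2 = 47.5.
Hole:
Apply Gauss's area formula: 2A = Σ (x_i·y_{i+1} − x_{i+1}·y_i), indices taken mod 3.
Σ = (-14) + (5) + (11) = 2
Area = |Σ|/2 = 1.
Net area = 47.5 − 1 = 46.5.

46.5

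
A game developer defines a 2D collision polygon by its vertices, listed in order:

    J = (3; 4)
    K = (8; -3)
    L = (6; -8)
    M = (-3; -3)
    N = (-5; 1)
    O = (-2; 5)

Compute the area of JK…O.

Apply the shoelace formula: 2A = Σ (x_i·y_{i+1} − x_{i+1}·y_i), indices taken mod 6.
J→K: (3)(-3) − (8)(4) = -41
K→L: (8)(-8) − (6)(-3) = -46
L→M: (6)(-3) − (-3)(-8) = -42
M→N: (-3)(1) − (-5)(-3) = -18
N→O: (-5)(5) − (-2)(1) = -23
O→J: (-2)(4) − (3)(5) = -23
Σ = -193
Area = |Σ|/2 = 96.5.

96.5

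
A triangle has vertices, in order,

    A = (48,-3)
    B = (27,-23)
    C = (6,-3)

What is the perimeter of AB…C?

100

|AB| = √((-21)² + (-20)²) = √841 = 29
|BC| = √((-21)² + (20)²) = √841 = 29
|CA| = √((42)² + (0)²) = √1764 = 42
Perimeter = 29 + 29 + 42 = 100.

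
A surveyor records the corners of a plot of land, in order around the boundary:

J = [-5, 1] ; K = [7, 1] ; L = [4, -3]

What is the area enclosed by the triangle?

Apply the shoelace formula: 2A = Σ (x_i·y_{i+1} − x_{i+1}·y_i), indices taken mod 3.
Cross-terms: -12, -25, -11  ⇒  Σ = -48
Area = |Σ|/2 = 24.

24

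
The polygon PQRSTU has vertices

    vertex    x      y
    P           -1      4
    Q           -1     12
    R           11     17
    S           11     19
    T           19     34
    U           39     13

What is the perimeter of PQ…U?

|PQ| = √((0)² + (8)²) = √64 = 8
|QR| = √((12)² + (5)²) = √169 = 13
|RS| = √((0)² + (2)²) = √4 = 2
|ST| = √((8)² + (15)²) = √289 = 17
|TU| = √((20)² + (-21)²) = √841 = 29
|UP| = √((-40)² + (-9)²) = √1681 = 41
Perimeter = 8 + 13 + 2 + 17 + 29 + 41 = 110.

110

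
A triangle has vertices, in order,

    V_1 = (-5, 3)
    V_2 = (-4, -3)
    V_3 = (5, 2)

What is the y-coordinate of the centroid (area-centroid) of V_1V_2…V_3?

Apply the shoelace (surveyor's) formula. First the cross-terms c_i = x_i·y_{i+1} − x_{i+1}·y_i:
  27, 7, 25  ⇒  2A = 59, A = 29.5.
Then Σ (y_i + y_{i+1})·c_i = 118, so ȳ = 118 / (6·29.5) = 2/3.

2/3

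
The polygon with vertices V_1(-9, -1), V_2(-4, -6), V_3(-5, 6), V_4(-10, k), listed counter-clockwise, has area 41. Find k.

4

Write out the shoelace sum; only the two edges meeting at V_4 involve k:
2·Area = [((-5)·k − (-10)·6) + ((-10)·(-1) − (-9)·k)] + -4
       = 4·k + 66 = 82
⇒ k = 4.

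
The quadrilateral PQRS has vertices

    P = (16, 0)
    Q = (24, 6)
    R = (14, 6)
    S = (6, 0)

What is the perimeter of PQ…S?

40

|PQ| = √((8)² + (6)²) = √100 = 10
|QR| = √((-10)² + (0)²) = √100 = 10
|RS| = √((-8)² + (-6)²) = √100 = 10
|SP| = √((10)² + (0)²) = √100 = 10
Perimeter = 10 + 10 + 10 + 10 = 40.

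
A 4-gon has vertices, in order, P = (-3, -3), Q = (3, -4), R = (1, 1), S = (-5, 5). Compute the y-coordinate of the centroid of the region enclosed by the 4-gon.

Apply the shoelace (surveyor's) formula. First the cross-terms c_i = x_i·y_{i+1} − x_{i+1}·y_i:
  21, 7, 10, 30  ⇒  2A = 68, A = 34.
Then Σ (y_i + y_{i+1})·c_i = -48, so ȳ = -48 / (6·34) = -4/17.

-4/17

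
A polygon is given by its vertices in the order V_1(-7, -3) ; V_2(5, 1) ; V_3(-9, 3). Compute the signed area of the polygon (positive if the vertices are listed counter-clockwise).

Apply Gauss's area formula: 2A = Σ (x_i·y_{i+1} − x_{i+1}·y_i), indices taken mod 3.
Σ = (8) + (24) + (48) = 80
Signed area = Σ/2 = 40 (positive ⇒ counter-clockwise traversal).

40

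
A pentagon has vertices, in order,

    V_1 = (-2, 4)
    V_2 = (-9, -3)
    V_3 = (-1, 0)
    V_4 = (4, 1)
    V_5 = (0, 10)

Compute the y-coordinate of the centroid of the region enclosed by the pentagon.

Apply Gauss's area formula. First the cross-terms c_i = x_i·y_{i+1} − x_{i+1}·y_i:
  42, -3, -1, 40, 20  ⇒  2A = 98, A = 49.
Then Σ (y_i + y_{i+1})·c_i = 770, so ȳ = 770 / (6·49) = 55/21.

55/21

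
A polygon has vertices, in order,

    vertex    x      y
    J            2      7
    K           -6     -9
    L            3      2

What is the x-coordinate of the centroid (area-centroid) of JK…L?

-1/3

Apply the shoelace formula. First the cross-terms c_i = x_i·y_{i+1} − x_{i+1}·y_i:
  24, 15, 17  ⇒  2A = 56, A = 28.
Then Σ (x_i + x_{i+1})·c_i = -56, so x̄ = -56 / (6·28) = -1/3.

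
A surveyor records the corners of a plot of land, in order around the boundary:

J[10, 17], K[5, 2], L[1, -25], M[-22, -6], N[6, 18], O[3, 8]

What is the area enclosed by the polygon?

571.5

J→K: (10)(2) − (5)(17) = -65
K→L: (5)(-25) − (1)(2) = -127
L→M: (1)(-6) − (-22)(-25) = -556
M→N: (-22)(18) − (6)(-6) = -360
N→O: (6)(8) − (3)(18) = -6
O→J: (3)(17) − (10)(8) = -29
Σ = -1143
Area = |Σ|/2 = 571.5.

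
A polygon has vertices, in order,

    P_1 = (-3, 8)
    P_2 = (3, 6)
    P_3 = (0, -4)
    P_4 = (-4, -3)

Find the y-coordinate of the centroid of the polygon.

235/111

Apply the shoelace (surveyor's) formula. First the cross-terms c_i = x_i·y_{i+1} − x_{i+1}·y_i:
  -42, -12, -16, -41  ⇒  2A = -111, A = -55.5.
Then Σ (y_i + y_{i+1})·c_i = -705, so ȳ = -705 / (6·(-55.5)) = 235/111.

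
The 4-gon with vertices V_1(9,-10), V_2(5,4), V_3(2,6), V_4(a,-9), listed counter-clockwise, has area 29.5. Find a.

The doubled signed area Σ (x_i y_{i+1} − x_{i+1} y_i) is linear in a.
With a=0 it equals 171; the coefficient of a is -16 (from the two edges through V_4).
So -16·a + 171 = 2·29.5 = 59 ⇒ a = 7.

7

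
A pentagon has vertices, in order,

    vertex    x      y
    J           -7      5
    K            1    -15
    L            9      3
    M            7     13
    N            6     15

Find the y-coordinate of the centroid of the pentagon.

146/93

Apply the surveyor's formula. First the cross-terms c_i = x_i·y_{i+1} − x_{i+1}·y_i:
  100, 138, 96, 27, 135  ⇒  2A = 496, A = 248.
Then Σ (y_i + y_{i+1})·c_i = 2336, so ȳ = 2336 / (6·248) = 146/93.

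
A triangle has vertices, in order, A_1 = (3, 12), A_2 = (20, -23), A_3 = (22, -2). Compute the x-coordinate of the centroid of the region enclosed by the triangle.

15

Apply Gauss's area formula. First the cross-terms c_i = x_i·y_{i+1} − x_{i+1}·y_i:
  -309, 466, 270  ⇒  2A = 427, A = 213.5.
Then Σ (x_i + x_{i+1})·c_i = 19215, so x̄ = 19215 / (6·213.5) = 15.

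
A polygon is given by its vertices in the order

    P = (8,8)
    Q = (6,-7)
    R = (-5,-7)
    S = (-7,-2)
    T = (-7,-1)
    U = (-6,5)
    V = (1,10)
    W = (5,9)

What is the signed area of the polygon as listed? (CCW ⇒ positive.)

Σ = (-104) + (-77) + (-39) + (-7) + (-41) + (-65) + (-41) + (-32) = -406
Signed area = Σ/2 = -203 (negative ⇒ clockwise traversal).

-203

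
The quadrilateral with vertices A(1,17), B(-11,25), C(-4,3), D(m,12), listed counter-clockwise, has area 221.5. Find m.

16

Write out the shoelace sum; only the two edges meeting at D involve m:
2·Area = [((-4)·12 − m·3) + (m·17 − 1·12)] + 279
       = 14·m + 219 = 443
⇒ m = 16.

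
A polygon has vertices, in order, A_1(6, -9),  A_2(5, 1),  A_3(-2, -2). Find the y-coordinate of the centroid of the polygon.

Apply the shoelace formula. First the cross-terms c_i = x_i·y_{i+1} − x_{i+1}·y_i:
  51, -8, 30  ⇒  2A = 73, A = 36.5.
Then Σ (y_i + y_{i+1})·c_i = -730, so ȳ = -730 / (6·36.5) = -10/3.

-10/3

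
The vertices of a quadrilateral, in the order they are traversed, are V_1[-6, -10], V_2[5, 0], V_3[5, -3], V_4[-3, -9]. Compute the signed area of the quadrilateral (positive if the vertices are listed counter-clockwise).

Σ = (50) + (-15) + (-54) + (-24) = -43
Signed area = Σ/2 = -21.5 (negative ⇒ clockwise traversal).

-21.5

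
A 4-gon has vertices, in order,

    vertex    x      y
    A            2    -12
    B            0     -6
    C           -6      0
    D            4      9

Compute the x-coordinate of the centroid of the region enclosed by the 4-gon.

4/21

Apply Gauss's area formula. First the cross-terms c_i = x_i·y_{i+1} − x_{i+1}·y_i:
  -12, -36, -54, -66  ⇒  2A = -168, A = -84.
Then Σ (x_i + x_{i+1})·c_i = -96, so x̄ = -96 / (6·(-84)) = 4/21.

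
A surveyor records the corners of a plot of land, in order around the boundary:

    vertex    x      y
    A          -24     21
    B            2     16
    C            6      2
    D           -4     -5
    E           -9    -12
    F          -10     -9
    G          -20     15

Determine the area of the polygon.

Apply Gauss's area formula: 2A = Σ (x_i·y_{i+1} − x_{i+1}·y_i), indices taken mod 7.
Cross-terms: -426, -92, -22, 3, -39, -330, -60  ⇒  Σ = -966
Area = |Σ|/2 = 483.

483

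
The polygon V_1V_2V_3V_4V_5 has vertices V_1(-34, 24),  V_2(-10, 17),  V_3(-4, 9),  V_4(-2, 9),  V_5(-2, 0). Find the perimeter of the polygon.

|V_1V_2| = √((24)² + (-7)²) = √625 = 25
|V_2V_3| = √((6)² + (-8)²) = √100 = 10
|V_3V_4| = √((2)² + (0)²) = √4 = 2
|V_4V_5| = √((0)² + (-9)²) = √81 = 9
|V_5V_1| = √((-32)² + (24)²) = √1600 = 40
Perimeter = 25 + 10 + 2 + 9 + 40 = 86.

86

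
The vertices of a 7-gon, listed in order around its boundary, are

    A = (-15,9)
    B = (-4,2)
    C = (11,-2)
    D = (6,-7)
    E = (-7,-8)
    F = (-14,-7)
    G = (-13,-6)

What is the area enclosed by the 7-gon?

Apply Gauss's area formula: 2A = Σ (x_i·y_{i+1} − x_{i+1}·y_i), indices taken mod 7.
Σ = (6) + (-14) + (-65) + (-97) + (-63) + (-7) + (-207) = -447
Area = |Σ|/2 = 223.5.

223.5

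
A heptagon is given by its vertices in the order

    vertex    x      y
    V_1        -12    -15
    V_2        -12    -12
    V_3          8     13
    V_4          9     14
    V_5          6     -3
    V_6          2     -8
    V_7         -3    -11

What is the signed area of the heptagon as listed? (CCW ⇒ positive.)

Apply the shoelace formula: 2A = Σ (x_i·y_{i+1} − x_{i+1}·y_i), indices taken mod 7.
Σ = (-36) + (-60) + (-5) + (-111) + (-42) + (-46) + (-87) = -387
Signed area = Σ/2 = -193.5 (negative ⇒ clockwise traversal).

-193.5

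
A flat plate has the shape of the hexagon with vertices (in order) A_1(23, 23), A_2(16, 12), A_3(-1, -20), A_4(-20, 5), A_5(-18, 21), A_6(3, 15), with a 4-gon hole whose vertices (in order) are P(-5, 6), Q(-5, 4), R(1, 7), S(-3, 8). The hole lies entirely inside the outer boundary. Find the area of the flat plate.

Outer boundary:
Apply the shoelace formula: 2A = Σ (x_i·y_{i+1} − x_{i+1}·y_i), indices taken mod 6.
Cross-terms: -92, -308, -405, -330, -333, -276  ⇒  Σ = -1744
Area = |Σ|/2 = 872.
Hole:
Apply Gauss's area formula: 2A = Σ (x_i·y_{i+1} − x_{i+1}·y_i), indices taken mod 4.
Σ = (10) + (-39) + (29) + (22) = 22
Area = |Σ|/2 = 11.
Net area = 872 − 11 = 861.

861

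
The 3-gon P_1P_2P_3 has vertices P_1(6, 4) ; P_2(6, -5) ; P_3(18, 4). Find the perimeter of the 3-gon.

36

|P_1P_2| = √((0)² + (-9)²) = √81 = 9
|P_2P_3| = √((12)² + (9)²) = √225 = 15
|P_3P_1| = √((-12)² + (0)²) = √144 = 12
Perimeter = 9 + 15 + 12 = 36.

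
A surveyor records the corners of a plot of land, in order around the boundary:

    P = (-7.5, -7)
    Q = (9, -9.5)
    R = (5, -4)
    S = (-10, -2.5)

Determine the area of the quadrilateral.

Apply Gauss's area formula: 2A = Σ (x_i·y_{i+1} − x_{i+1}·y_i), indices taken mod 4.
P→Q: (-7.5)(-9.5) − (9)(-7) = 134.25
Q→R: (9)(-4) − (5)(-9.5) = 11.5
R→S: (5)(-2.5) − (-10)(-4) = -52.5
S→P: (-10)(-7) − (-7.5)(-2.5) = 51.25
Σ = 144.5
Area = |Σ|/2 = 72.25.

72.25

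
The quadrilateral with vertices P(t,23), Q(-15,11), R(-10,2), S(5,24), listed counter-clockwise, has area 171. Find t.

-4

The doubled signed area Σ (x_i y_{i+1} − x_{i+1} y_i) is linear in t.
With t=0 it equals 290; the coefficient of t is -13 (from the two edges through P).
So -13·t + 290 = 2·171 = 342 ⇒ t = -4.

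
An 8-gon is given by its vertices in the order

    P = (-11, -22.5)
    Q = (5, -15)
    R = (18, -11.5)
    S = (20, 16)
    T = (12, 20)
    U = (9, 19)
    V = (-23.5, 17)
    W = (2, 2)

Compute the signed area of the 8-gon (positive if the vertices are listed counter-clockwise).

879.75

Apply Gauss's area formula: 2A = Σ (x_i·y_{i+1} − x_{i+1}·y_i), indices taken mod 8.
Σ = (277.5) + (212.5) + (518) + (208) + (48) + (599.5) + (-81) + (-23) = 1759.5
Signed area = Σ/2 = 879.75 (positive ⇒ counter-clockwise traversal).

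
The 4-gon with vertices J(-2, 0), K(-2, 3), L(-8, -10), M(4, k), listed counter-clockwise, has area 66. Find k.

The doubled signed area Σ (x_i y_{i+1} − x_{i+1} y_i) is linear in k.
With k=0 it equals 78; the coefficient of k is -6 (from the two edges through M).
So -6·k + 78 = 2·66 = 132 ⇒ k = -9.

-9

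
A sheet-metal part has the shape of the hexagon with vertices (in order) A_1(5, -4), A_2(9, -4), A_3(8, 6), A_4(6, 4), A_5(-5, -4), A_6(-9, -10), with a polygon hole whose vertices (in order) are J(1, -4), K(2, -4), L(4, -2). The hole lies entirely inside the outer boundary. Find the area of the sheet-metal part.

Outer boundary:
Σ = (16) + (86) + (-4) + (-4) + (14) + (86) = 194
Area = |Σ|/2 = 97.
Hole:
Apply Gauss's area formula: 2A = Σ (x_i·y_{i+1} − x_{i+1}·y_i), indices taken mod 3.
Σ = (4) + (12) + (-14) = 2
Area = |Σ|/2 = 1.
Net area = 97 − 1 = 96.

96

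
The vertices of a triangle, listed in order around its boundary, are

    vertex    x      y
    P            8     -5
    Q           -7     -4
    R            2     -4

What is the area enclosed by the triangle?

4.5

Apply the surveyor's formula: 2A = Σ (x_i·y_{i+1} − x_{i+1}·y_i), indices taken mod 3.
P→Q: (8)(-4) − (-7)(-5) = -67
Q→R: (-7)(-4) − (2)(-4) = 36
R→P: (2)(-5) − (8)(-4) = 22
Σ = -9
Area = |Σ|/2 = 4.5.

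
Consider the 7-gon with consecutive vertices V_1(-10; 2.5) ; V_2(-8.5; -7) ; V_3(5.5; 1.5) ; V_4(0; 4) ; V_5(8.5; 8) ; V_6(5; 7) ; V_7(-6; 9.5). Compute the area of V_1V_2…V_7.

Apply Gauss's area formula: 2A = Σ (x_i·y_{i+1} − x_{i+1}·y_i), indices taken mod 7.
Σ = (91.25) + (25.75) + (22) + (-34) + (19.5) + (89.5) + (80) = 294
Area = |Σ|/2 = 147.

147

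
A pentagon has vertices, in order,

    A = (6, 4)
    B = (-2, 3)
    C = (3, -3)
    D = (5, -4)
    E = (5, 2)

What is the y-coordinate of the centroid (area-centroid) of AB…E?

149/192

Apply Gauss's area formula. First the cross-terms c_i = x_i·y_{i+1} − x_{i+1}·y_i:
  26, -3, 3, 30, 8  ⇒  2A = 64, A = 32.
Then Σ (y_i + y_{i+1})·c_i = 149, so ȳ = 149 / (6·32) = 149/192.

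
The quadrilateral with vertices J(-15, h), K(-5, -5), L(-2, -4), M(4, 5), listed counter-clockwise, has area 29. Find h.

-12

Write out the shoelace sum; only the two edges meeting at J involve h:
2·Area = [(4·h − (-15)·5) + ((-15)·(-5) − (-5)·h)] + 16
       = 9·h + 166 = 58
⇒ h = -12.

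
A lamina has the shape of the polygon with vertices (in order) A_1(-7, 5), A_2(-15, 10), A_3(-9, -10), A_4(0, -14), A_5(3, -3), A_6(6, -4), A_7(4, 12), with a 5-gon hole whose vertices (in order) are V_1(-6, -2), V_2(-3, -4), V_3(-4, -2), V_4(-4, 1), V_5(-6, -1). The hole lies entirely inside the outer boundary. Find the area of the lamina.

Outer boundary:
Σ = (5) + (240) + (126) + (42) + (6) + (88) + (104) = 611
Area = |Σ|/2 = 305.5.
Hole:
Σ = (18) + (-10) + (-12) + (10) + (6) = 12
Area = |Σ|/2 = 6.
Net area = 305.5 − 6 = 299.5.

299.5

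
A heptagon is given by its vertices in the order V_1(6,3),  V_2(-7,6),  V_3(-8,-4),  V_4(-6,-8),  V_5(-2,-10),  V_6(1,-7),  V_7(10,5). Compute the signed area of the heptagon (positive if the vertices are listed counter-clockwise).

Σ = (57) + (76) + (40) + (44) + (24) + (75) + (0) = 316
Signed area = Σ/2 = 158 (positive ⇒ counter-clockwise traversal).

158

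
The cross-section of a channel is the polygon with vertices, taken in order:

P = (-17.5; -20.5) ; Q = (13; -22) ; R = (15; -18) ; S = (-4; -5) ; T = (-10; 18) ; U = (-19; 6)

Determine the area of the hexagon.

Apply the surveyor's formula: 2A = Σ (x_i·y_{i+1} − x_{i+1}·y_i), indices taken mod 6.
Σ = (651.5) + (96) + (-147) + (-122) + (282) + (494.5) = 1255
Area = |Σ|/2 = 627.5.

627.5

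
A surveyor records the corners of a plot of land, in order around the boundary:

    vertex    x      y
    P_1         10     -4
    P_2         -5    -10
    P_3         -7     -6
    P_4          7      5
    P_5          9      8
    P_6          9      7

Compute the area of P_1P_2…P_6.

128.5

Apply the shoelace (surveyor's) formula: 2A = Σ (x_i·y_{i+1} − x_{i+1}·y_i), indices taken mod 6.
Cross-terms: -120, -40, 7, 11, -9, -106  ⇒  Σ = -257
Area = |Σ|/2 = 128.5.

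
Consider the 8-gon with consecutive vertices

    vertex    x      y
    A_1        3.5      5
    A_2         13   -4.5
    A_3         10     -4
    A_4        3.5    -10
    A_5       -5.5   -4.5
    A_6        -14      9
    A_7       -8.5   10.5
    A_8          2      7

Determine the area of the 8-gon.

Apply the shoelace formula: 2A = Σ (x_i·y_{i+1} − x_{i+1}·y_i), indices taken mod 8.
Σ = (-80.75) + (-7) + (-86) + (-70.75) + (-112.5) + (-70.5) + (-80.5) + (-14.5) = -522.5
Area = |Σ|/2 = 261.25.

261.25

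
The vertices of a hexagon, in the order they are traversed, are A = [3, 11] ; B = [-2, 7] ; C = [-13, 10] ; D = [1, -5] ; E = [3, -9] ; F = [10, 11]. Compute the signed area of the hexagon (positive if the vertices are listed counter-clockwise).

Apply the surveyor's formula: 2A = Σ (x_i·y_{i+1} − x_{i+1}·y_i), indices taken mod 6.
Σ = (43) + (71) + (55) + (6) + (123) + (77) = 375
Signed area = Σ/2 = 187.5 (positive ⇒ counter-clockwise traversal).

187.5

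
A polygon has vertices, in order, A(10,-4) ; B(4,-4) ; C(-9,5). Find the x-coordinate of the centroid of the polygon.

5/3

Apply Gauss's area formula. First the cross-terms c_i = x_i·y_{i+1} − x_{i+1}·y_i:
  -24, -16, -14  ⇒  2A = -54, A = -27.
Then Σ (x_i + x_{i+1})·c_i = -270, so x̄ = -270 / (6·(-27)) = 5/3.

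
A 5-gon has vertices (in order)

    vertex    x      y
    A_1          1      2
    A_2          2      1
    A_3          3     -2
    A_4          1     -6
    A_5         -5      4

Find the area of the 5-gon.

33

Apply Gauss's area formula: 2A = Σ (x_i·y_{i+1} − x_{i+1}·y_i), indices taken mod 5.
Σ = (-3) + (-7) + (-16) + (-26) + (-14) = -66
Area = |Σ|/2 = 33.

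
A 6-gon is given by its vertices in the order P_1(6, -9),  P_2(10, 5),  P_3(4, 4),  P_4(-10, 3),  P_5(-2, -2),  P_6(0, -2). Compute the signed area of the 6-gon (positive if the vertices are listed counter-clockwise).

117

Apply the shoelace (surveyor's) formula: 2A = Σ (x_i·y_{i+1} − x_{i+1}·y_i), indices taken mod 6.
Σ = (120) + (20) + (52) + (26) + (4) + (12) = 234
Signed area = Σ/2 = 117 (positive ⇒ counter-clockwise traversal).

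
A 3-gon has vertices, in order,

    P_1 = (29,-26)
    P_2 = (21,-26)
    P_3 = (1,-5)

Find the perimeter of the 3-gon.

|P_1P_2| = √((-8)² + (0)²) = √64 = 8
|P_2P_3| = √((-20)² + (21)²) = √841 = 29
|P_3P_1| = √((28)² + (-21)²) = √1225 = 35
Perimeter = 8 + 29 + 35 = 72.

72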